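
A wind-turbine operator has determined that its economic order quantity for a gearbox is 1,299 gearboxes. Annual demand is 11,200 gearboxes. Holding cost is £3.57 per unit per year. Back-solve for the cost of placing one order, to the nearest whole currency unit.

S ≈ £269

The basic EOQ model gives Q* = √(2DS/H); rearrange for the unknown.
From Q* = √(2DS/H): S = Q*²H / (2D) = 1,299² × 3.57 / (2 × 11,200) = 268.9295.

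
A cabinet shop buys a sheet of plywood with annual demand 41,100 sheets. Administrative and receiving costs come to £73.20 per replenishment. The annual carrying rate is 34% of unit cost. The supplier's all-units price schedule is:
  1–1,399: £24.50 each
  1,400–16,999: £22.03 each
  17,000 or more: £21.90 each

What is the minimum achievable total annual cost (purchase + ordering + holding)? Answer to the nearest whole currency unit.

Holding cost per unit per year at price C is H = 0.34·C.
For each price level, check whether its EOQ is feasible; otherwise the best quantity at that price is the breakpoint.
EOQ at £24.50 = 849.9 (feasible in tier 1): TC = 41,100×£24.50 + (41,100/849.9)×73.2 + (849.9/2)×0.34×£24.50 = £1,014,029.69.
EOQ at £22.03 = 896.3 < 1400, so use break Q=1400: TC = 41,100×£22.03 + (41,100/1400.0)×73.2 + (1400.0/2)×0.34×£22.03 = £912,825.08.
EOQ at £21.90 = 898.9 < 17000, so use break Q=17000: TC = 41,100×£21.90 + (41,100/17000.0)×73.2 + (17000.0/2)×0.34×£21.90 = £963,557.97.
Lowest total cost among the candidates is at Q = 1400.0.

TC* ≈ £912,825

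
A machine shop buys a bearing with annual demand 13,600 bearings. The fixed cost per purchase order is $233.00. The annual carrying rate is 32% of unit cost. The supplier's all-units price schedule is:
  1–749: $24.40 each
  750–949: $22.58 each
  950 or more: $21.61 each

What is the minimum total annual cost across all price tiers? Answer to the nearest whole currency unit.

TC* ≈ $300,516

Holding cost per unit per year at price C is H = 0.32·C.
Candidates are each tier's EOQ (if it falls in that tier) and each price-break quantity.
Tier 1 ($24.40): EOQ = 900.9 exceeds tier's upper bound 749, so this tier is dominated.
EOQ at $22.58 = 936.5 (feasible in tier 2): TC = 13,600×$22.58 + (13,600/936.5)×233 + (936.5/2)×0.32×$22.58 = $313,855.05.
EOQ at $21.61 = 957.3 (feasible in tier 3): TC = 13,600×$21.61 + (13,600/957.3)×233 + (957.3/2)×0.32×$21.61 = $300,516.10.
Lowest total cost among the candidates is at Q = 957.3.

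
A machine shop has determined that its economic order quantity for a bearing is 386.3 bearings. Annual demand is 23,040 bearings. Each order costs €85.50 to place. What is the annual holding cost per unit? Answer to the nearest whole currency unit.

Invert the EOQ relation Q*² = 2DS/H.
From Q* = √(2DS/H): H = 2DS / Q*² = 2 × 23,040 × 85.5 / 386.3² = 26.4015.

H ≈ €26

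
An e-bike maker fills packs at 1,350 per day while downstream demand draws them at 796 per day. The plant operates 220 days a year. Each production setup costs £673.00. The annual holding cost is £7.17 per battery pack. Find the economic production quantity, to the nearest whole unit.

Q* ≈ 8,950 packs

Annual demand D = 796 × 220 = 175,120.
Production build-up factor (1 − d/p) = 1 − 796/1,350 = 0.4104.
Q* = √(2DS / (H(1 − d/p))) = √(2 × 175,120 × 673 / (7.17 × 0.4104)).
= √(235,711,520 / 2.9424) ≈ 8950.408.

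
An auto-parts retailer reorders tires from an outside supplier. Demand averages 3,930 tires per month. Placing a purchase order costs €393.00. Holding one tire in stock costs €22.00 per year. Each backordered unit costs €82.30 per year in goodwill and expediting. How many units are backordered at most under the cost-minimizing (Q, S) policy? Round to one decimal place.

Annual demand D = 3,930 × 12 = 47,160.
With planned backorders, Q* = √(2DS/H) · √((H+B)/B).
√(2DS/H) = √(2 × 47,160 × 393 / 22) = 1298.036.
√((H+B)/B) = √((22+82.3)/82.3) = 1.1258.
Q* ≈ 1461.265.
S* = Q* · H/(H+B) = 1461.265 × 22/104.3 ≈ 308.225.

S* ≈ 308.2 tires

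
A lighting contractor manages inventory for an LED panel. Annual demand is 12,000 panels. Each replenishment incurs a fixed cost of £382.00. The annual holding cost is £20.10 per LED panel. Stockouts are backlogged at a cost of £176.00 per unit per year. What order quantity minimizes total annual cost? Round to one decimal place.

Q* ≈ 712.9 panels

With planned backorders, Q* = √(2DS/H) · √((H+B)/B).
√(2DS/H) = √(2 × 12,000 × 382 / 20.1) = 675.366.
√((H+B)/B) = √((20.1+176)/176) = 1.0556.
Q* ≈ 712.889.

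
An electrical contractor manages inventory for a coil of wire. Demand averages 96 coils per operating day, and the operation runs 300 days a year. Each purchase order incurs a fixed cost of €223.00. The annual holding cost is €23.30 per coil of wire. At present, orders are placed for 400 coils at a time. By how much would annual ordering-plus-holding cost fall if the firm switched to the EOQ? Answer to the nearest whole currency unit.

Extra cost ≈ €3,416 per year

Annual demand D = 96 × 300 = 28,800.
EOQ = √(2DS/H) = √(2 × 28,800 × 223 / 23.3) ≈ 742.48.
Cost at Q* = (D/Q*)S + (Q*/2)H = √(2DSH) ≈ €17,299.82.
Cost at Q = 400: (28,800/400)×223 + (400/2)×23.3 = €16,056.00 + €4,660.00 = €20,716.00.
Excess = €20,716.00 − €17,299.82 = €3,416.18.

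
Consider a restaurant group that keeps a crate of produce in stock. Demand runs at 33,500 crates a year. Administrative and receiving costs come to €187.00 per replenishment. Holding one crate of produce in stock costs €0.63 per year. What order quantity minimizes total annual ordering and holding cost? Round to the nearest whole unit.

EOQ = √(2DS / H) = √(2 × 33,500 × 187 / 0.63).
= √(12,529,000 / 0.63) = √19,887,301.5873 ≈ 4459.518.

Q* ≈ 4,460 crates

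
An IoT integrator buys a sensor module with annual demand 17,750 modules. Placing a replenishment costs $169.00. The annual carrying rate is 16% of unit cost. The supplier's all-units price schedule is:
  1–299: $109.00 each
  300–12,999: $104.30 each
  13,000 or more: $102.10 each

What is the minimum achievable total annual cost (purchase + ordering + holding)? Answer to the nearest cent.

TC* ≈ $1,861,330.98

Holding cost per unit per year at price C is H = 0.16·C.
For each price level, check whether its EOQ is feasible; otherwise the best quantity at that price is the breakpoint.
Tier 1 ($109.00): EOQ = 586.5 exceeds tier's upper bound 299, so this tier is dominated.
EOQ at $104.30 = 599.6 (feasible in tier 2): TC = 17,750×$104.30 + (17,750/599.6)×169 + (599.6/2)×0.16×$104.30 = $1,861,330.98.
EOQ at $102.10 = 606.0 < 13000, so use break Q=13000: TC = 17,750×$102.10 + (17,750/13000.0)×169 + (13000.0/2)×0.16×$102.10 = $1,918,689.75.
Lowest total cost among the candidates is at Q = 599.6.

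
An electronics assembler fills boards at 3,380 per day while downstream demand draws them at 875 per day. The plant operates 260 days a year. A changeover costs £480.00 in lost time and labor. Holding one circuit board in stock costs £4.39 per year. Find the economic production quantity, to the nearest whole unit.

Q* ≈ 8,193 boards

Annual demand D = 875 × 260 = 227,500.
Production build-up factor (1 − d/p) = 1 − 875/3,380 = 0.7411.
Q* = √(2DS / (H(1 − d/p))) = √(2 × 227,500 × 480 / (4.39 × 0.7411)).
= √(218,400,000 / 3.2535) ≈ 8193.105.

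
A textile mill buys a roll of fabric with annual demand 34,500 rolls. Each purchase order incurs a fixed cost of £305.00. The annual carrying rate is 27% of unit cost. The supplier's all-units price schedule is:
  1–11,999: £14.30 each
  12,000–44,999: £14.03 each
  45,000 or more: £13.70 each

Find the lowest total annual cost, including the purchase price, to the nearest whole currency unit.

TC* ≈ £502,364

Holding cost per unit per year at price C is H = 0.27·C.
Candidates are each tier's EOQ (if it falls in that tier) and each price-break quantity.
EOQ at £14.30 = 2334.7 (feasible in tier 1): TC = 34,500×£14.30 + (34,500/2334.7)×305 + (2334.7/2)×0.27×£14.30 = £502,364.14.
EOQ at £14.03 = 2357.0 < 12000, so use break Q=12000: TC = 34,500×£14.03 + (34,500/12000.0)×305 + (12000.0/2)×0.27×£14.03 = £507,640.47.
EOQ at £13.70 = 2385.2 < 45000, so use break Q=45000: TC = 34,500×£13.70 + (34,500/45000.0)×305 + (45000.0/2)×0.27×£13.70 = £556,111.33.
Lowest total cost among the candidates is at Q = 2334.7.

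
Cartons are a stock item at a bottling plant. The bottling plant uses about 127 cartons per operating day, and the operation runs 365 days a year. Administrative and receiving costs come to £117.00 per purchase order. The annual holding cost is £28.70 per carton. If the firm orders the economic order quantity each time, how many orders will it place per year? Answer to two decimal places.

N ≈ 75.40 orders per year

Annual demand D = 127 × 365 = 46,355.
EOQ = √(2DS/H) = √(2 × 46,355 × 117 / 28.7) ≈ 614.77.
Orders per year = D / Q* = 46,355 / 614.77 ≈ 75.402.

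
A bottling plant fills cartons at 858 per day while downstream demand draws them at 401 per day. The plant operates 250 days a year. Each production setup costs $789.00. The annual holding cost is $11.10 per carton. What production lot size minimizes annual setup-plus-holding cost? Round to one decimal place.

Annual demand D = 401 × 250 = 100,250.
Production build-up factor (1 − d/p) = 1 − 401/858 = 0.5326.
Q* = √(2DS / (H(1 − d/p))) = √(2 × 100,250 × 789 / (11.1 × 0.5326)).
= √(158,194,500 / 5.9122) ≈ 5172.729.

Q* ≈ 5,172.7 cartons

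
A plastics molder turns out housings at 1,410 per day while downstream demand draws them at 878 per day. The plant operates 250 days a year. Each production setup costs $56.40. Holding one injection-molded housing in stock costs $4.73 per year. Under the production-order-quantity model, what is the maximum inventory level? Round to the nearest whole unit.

I_max ≈ 1,405 housings

Annual demand D = 878 × 250 = 219,500.
Production build-up factor (1 − d/p) = 1 − 878/1,410 = 0.3773.
Q* = √(2DS / (H(1 − d/p))) = √(2 × 219,500 × 56.4 / (4.73 × 0.3773)).
= √(24,759,600 / 1.7847) ≈ 3724.732.
Maximum inventory = Q*(1 − d/p) = 3724.732 × 0.3773 ≈ 1405.360.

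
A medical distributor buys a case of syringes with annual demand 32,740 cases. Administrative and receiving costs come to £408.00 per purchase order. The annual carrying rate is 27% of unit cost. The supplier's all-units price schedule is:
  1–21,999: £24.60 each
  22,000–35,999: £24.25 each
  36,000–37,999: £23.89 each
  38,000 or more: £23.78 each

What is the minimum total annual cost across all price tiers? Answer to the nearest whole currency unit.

Holding cost per unit per year at price C is H = 0.27·C.
Candidates are each tier's EOQ (if it falls in that tier) and each price-break quantity.
EOQ at £24.60 = 2005.6 (feasible in tier 1): TC = 32,740×£24.60 + (32,740/2005.6)×408 + (2005.6/2)×0.27×£24.60 = £818,724.91.
EOQ at £24.25 = 2020.0 < 22000, so use break Q=22000: TC = 32,740×£24.25 + (32,740/22000.0)×408 + (22000.0/2)×0.27×£24.25 = £866,574.68.
EOQ at £23.89 = 2035.1 < 36000, so use break Q=36000: TC = 32,740×£23.89 + (32,740/36000.0)×408 + (36000.0/2)×0.27×£23.89 = £898,635.05.
EOQ at £23.78 = 2039.8 < 38000, so use break Q=38000: TC = 32,740×£23.78 + (32,740/38000.0)×408 + (38000.0/2)×0.27×£23.78 = £900,900.12.
Lowest total cost among the candidates is at Q = 2005.6.

TC* ≈ £818,725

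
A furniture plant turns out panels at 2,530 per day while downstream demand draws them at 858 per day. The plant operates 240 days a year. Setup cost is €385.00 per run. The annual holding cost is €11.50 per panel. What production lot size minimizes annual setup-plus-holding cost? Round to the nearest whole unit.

Annual demand D = 858 × 240 = 205,920.
Production build-up factor (1 − d/p) = 1 − 858/2,530 = 0.6609.
Q* = √(2DS / (H(1 − d/p))) = √(2 × 205,920 × 385 / (11.5 × 0.6609)).
= √(158,558,400 / 7.6) ≈ 4567.598.

Q* ≈ 4,568 panels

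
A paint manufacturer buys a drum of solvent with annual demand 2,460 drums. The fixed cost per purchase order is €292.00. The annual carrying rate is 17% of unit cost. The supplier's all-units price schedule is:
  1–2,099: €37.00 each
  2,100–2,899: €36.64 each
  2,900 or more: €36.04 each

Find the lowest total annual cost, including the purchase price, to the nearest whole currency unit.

Holding cost per unit per year at price C is H = 0.17·C.
Candidates are each tier's EOQ (if it falls in that tier) and each price-break quantity.
EOQ at €37.00 = 477.9 (feasible in tier 1): TC = 2,460×€37.00 + (2,460/477.9)×292 + (477.9/2)×0.17×€37.00 = €94,026.07.
EOQ at €36.64 = 480.3 < 2100, so use break Q=2100: TC = 2,460×€36.64 + (2,460/2100.0)×292 + (2100.0/2)×0.17×€36.64 = €97,016.70.
EOQ at €36.04 = 484.2 < 2900, so use break Q=2900: TC = 2,460×€36.04 + (2,460/2900.0)×292 + (2900.0/2)×0.17×€36.04 = €97,789.96.
Lowest total cost among the candidates is at Q = 477.9.

TC* ≈ €94,026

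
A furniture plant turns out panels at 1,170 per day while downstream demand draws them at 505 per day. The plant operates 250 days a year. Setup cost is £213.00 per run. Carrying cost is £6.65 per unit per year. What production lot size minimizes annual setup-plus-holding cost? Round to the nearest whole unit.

Annual demand D = 505 × 250 = 126,250.
Production build-up factor (1 − d/p) = 1 − 505/1,170 = 0.5684.
Q* = √(2DS / (H(1 − d/p))) = √(2 × 126,250 × 213 / (6.65 × 0.5684)).
= √(53,782,500 / 3.7797) ≈ 3772.175.

Q* ≈ 3,772 panels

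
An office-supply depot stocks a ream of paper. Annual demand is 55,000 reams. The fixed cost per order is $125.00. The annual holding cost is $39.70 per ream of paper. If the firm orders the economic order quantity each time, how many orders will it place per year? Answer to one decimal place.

Q* = √(2DS/H) = √(2 × 55,000 × 125 / 39.7) ≈ 588.51.
Orders per year = D / Q* = 55,000 / 588.51 ≈ 93.456.

N ≈ 93.5 orders per year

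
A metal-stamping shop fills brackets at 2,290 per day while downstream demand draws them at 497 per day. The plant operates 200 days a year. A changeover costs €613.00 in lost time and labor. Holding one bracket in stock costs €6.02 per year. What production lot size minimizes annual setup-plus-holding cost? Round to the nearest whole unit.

Annual demand D = 497 × 200 = 99,400.
Production build-up factor (1 − d/p) = 1 − 497/2,290 = 0.7830.
Q* = √(2DS / (H(1 − d/p))) = √(2 × 99,400 × 613 / (6.02 × 0.7830)).
= √(121,864,400 / 4.7135) ≈ 5084.729.

Q* ≈ 5,085 brackets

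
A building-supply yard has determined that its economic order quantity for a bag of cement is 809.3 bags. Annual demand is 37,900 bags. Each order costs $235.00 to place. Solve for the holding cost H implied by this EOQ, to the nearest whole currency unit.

H ≈ $27

The basic EOQ model gives Q* = √(2DS/H); rearrange for the unknown.
From Q* = √(2DS/H): H = 2DS / Q*² = 2 × 37,900 × 235 / 809.3² = 27.1968.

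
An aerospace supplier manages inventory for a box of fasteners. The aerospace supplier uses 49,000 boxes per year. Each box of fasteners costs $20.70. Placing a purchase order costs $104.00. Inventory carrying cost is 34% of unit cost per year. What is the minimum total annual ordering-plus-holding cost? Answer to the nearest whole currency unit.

TC* ≈ $8,469

Holding cost H = 0.34 × $20.70 = $7.0380 per unit per year.
The optimal lot size = √(2DS/H) = √(2 × 49,000 × 104 / 7.038) ≈ 1203.39.
At Q*, ordering cost (D/Q*)S equals holding cost (Q*/2)H, each = √(DSH/2).
Minimum total = √(2DSH) = √(2 × 49,000 × 104 × 7.038) ≈ 8469.433.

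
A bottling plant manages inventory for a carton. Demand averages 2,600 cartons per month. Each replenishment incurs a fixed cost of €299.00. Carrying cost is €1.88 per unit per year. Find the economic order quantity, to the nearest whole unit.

Q* ≈ 3,150 cartons

Annual demand D = 2,600 × 12 = 31,200.
EOQ = √(2DS / H) = √(2 × 31,200 × 299 / 1.88).
= √(18,657,600 / 1.88) = √9,924,255.3191 ≈ 3150.279.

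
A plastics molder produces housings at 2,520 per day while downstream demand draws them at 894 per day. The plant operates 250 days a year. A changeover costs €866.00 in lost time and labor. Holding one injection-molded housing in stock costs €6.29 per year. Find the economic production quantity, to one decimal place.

Q* ≈ 9,766.2 housings

Annual demand D = 894 × 250 = 223,500.
Production build-up factor (1 − d/p) = 1 − 894/2,520 = 0.6452.
Q* = √(2DS / (H(1 − d/p))) = √(2 × 223,500 × 866 / (6.29 × 0.6452)).
= √(387,102,000 / 4.0585) ≈ 9766.240.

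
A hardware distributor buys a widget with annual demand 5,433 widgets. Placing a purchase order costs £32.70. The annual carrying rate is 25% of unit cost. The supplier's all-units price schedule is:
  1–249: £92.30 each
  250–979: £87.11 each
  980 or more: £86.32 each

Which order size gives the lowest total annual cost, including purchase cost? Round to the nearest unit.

Holding cost per unit per year at price C is H = 0.25·C.
Candidates are each tier's EOQ (if it falls in that tier) and each price-break quantity.
EOQ at £92.30 = 124.1 (feasible in tier 1): TC = 5,433×£92.30 + (5,433/124.1)×32.7 + (124.1/2)×0.25×£92.30 = £504,329.28.
EOQ at £87.11 = 127.7 < 250, so use break Q=250: TC = 5,433×£87.11 + (5,433/250.0)×32.7 + (250.0/2)×0.25×£87.11 = £476,701.45.
EOQ at £86.32 = 128.3 < 980, so use break Q=980: TC = 5,433×£86.32 + (5,433/980.0)×32.7 + (980.0/2)×0.25×£86.32 = £479,732.04.
Lowest total cost is £476,701.45 at Q = 250.0.

Q* ≈ 250 widgets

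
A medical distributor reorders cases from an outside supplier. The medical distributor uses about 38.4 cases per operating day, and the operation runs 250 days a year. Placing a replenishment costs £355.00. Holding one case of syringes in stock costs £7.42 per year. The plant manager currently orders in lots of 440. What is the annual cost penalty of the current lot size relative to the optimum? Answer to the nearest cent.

Annual demand D = 38.4 × 250 = 9,600.
EOQ = √(2DS/H) = √(2 × 9,600 × 355 / 7.42) ≈ 958.44.
Cost at Q* = (D/Q*)S + (Q*/2)H = √(2DSH) ≈ £7,111.59.
Cost at Q = 440: (9,600/440)×355 + (440/2)×7.42 = £7,745.45 + £1,632.40 = £9,377.85.
Excess = £9,377.85 − £7,111.59 = £2,266.26.

Extra cost ≈ £2,266.26 per year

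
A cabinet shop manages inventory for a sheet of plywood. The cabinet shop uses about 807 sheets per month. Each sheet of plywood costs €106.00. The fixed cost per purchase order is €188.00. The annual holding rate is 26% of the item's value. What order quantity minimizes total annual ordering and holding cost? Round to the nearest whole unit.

Q* ≈ 363 sheets

Annual demand D = 807 × 12 = 9,684.
Holding cost H = 0.26 × €106.00 = €27.5600 per unit per year.
EOQ = √(2DS / H) = √(2 × 9,684 × 188 / 27.56).
= √(3,641,184 / 27.56) = √132,118.4325 ≈ 363.481.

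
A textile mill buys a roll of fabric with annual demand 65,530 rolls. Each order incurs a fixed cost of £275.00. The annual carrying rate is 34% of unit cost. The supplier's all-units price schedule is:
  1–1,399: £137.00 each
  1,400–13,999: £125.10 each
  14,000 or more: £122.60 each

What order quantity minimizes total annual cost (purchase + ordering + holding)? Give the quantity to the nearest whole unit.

Holding cost per unit per year at price C is H = 0.34·C.
Candidates are each tier's EOQ (if it falls in that tier) and each price-break quantity.
EOQ at £137.00 = 879.6 (feasible in tier 1): TC = 65,530×£137.00 + (65,530/879.6)×275 + (879.6/2)×0.34×£137.00 = £9,018,583.32.
EOQ at £125.10 = 920.5 < 1400, so use break Q=1400: TC = 65,530×£125.10 + (65,530/1400.0)×275 + (1400.0/2)×0.34×£125.10 = £8,240,448.76.
EOQ at £122.60 = 929.9 < 14000, so use break Q=14000: TC = 65,530×£122.60 + (65,530/14000.0)×275 + (14000.0/2)×0.34×£122.60 = £8,327,053.20.
Lowest total cost is £8,240,448.76 at Q = 1400.0.

Q* ≈ 1,400 rolls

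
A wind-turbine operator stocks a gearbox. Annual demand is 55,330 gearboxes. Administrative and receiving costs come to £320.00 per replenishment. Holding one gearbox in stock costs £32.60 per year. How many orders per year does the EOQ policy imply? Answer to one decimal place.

The optimal lot size = √(2DS/H) = √(2 × 55,330 × 320 / 32.6) ≈ 1042.23.
Orders per year = D / Q* = 55,330 / 1042.23 ≈ 53.088.

N ≈ 53.1 orders per year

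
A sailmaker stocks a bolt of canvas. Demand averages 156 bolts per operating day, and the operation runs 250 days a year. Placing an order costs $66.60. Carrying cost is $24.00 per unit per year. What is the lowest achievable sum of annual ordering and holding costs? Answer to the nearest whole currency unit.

Annual demand D = 156 × 250 = 39,000.
EOQ = √(2DS/H) = √(2 × 39,000 × 66.6 / 24) ≈ 465.24.
At Q*, ordering cost (D/Q*)S equals holding cost (Q*/2)H, each = √(DSH/2).
Minimum total = √(2DSH) = √(2 × 39,000 × 66.6 × 24) ≈ 11165.805.

TC* ≈ $11,166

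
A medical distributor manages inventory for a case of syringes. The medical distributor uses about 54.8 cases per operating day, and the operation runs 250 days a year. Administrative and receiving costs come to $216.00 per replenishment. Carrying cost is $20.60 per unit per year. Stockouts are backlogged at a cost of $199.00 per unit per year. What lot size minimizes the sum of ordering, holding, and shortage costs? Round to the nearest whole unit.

Annual demand D = 54.8 × 250 = 13,700.
With planned backorders, Q* = √(2DS/H) · √((H+B)/B).
√(2DS/H) = √(2 × 13,700 × 216 / 20.6) = 536.005.
√((H+B)/B) = √((20.6+199)/199) = 1.0505.
Q* ≈ 563.065.

Q* ≈ 563 cases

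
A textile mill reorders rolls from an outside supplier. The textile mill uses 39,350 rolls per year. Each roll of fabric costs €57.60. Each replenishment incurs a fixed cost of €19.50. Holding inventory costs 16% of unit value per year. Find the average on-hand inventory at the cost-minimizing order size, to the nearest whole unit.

Holding cost H = 0.16 × €57.60 = €9.2160 per unit per year.
Q* = √(2DS/H) = √(2 × 39,350 × 19.5 / 9.216) ≈ 408.07.
Average inventory = Q*/2 ≈ 408.07 / 2 = 204.034.

Average inventory ≈ 204 rolls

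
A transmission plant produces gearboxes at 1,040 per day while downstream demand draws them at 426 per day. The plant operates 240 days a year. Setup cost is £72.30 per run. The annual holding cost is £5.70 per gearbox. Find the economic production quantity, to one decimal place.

Annual demand D = 426 × 240 = 102,240.
Production build-up factor (1 − d/p) = 1 − 426/1,040 = 0.5904.
Q* = √(2DS / (H(1 − d/p))) = √(2 × 102,240 × 72.3 / (5.7 × 0.5904)).
= √(14,783,904 / 3.3652) ≈ 2095.992.

Q* ≈ 2,096.0 gearboxes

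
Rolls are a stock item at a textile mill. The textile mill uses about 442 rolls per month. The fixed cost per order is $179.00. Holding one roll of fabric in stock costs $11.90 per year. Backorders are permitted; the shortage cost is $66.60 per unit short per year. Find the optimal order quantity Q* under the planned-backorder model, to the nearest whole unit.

Q* ≈ 434 rolls

Annual demand D = 442 × 12 = 5,304.
With planned backorders, Q* = √(2DS/H) · √((H+B)/B).
√(2DS/H) = √(2 × 5,304 × 179 / 11.9) = 399.457.
√((H+B)/B) = √((11.9+66.6)/66.6) = 1.0857.
Q* ≈ 433.678.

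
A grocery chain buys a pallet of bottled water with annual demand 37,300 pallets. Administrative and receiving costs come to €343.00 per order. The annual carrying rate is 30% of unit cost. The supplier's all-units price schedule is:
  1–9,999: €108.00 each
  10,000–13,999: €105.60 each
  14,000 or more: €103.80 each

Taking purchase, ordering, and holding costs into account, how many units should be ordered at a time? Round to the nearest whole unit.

Q* ≈ 889 pallets

Holding cost per unit per year at price C is H = 0.30·C.
For each price level, check whether its EOQ is feasible; otherwise the best quantity at that price is the breakpoint.
EOQ at €108.00 = 888.7 (feasible in tier 1): TC = 37,300×€108.00 + (37,300/888.7)×343 + (888.7/2)×0.30×€108.00 = €4,057,193.14.
EOQ at €105.60 = 898.7 < 10000, so use break Q=10000: TC = 37,300×€105.60 + (37,300/10000.0)×343 + (10000.0/2)×0.30×€105.60 = €4,098,559.39.
EOQ at €103.80 = 906.5 < 14000, so use break Q=14000: TC = 37,300×€103.80 + (37,300/14000.0)×343 + (14000.0/2)×0.30×€103.80 = €4,090,633.85.
Lowest total cost is €4,057,193.14 at Q = 888.7.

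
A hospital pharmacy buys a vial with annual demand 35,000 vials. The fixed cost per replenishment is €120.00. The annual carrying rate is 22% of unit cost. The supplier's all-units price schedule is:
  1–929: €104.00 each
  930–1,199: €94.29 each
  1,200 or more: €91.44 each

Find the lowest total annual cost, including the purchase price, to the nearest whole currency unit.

TC* ≈ €3,215,970

Holding cost per unit per year at price C is H = 0.22·C.
Evaluate total cost at each tier's feasible EOQ or, if the EOQ is below the tier, at the tier's minimum quantity.
EOQ at €104.00 = 605.9 (feasible in tier 1): TC = 35,000×€104.00 + (35,000/605.9)×120 + (605.9/2)×0.22×€104.00 = €3,653,863.33.
EOQ at €94.29 = 636.3 < 930, so use break Q=930: TC = 35,000×€94.29 + (35,000/930.0)×120 + (930.0/2)×0.22×€94.29 = €3,314,312.00.
EOQ at €91.44 = 646.2 < 1200, so use break Q=1200: TC = 35,000×€91.44 + (35,000/1200.0)×120 + (1200.0/2)×0.22×€91.44 = €3,215,970.08.
Lowest total cost among the candidates is at Q = 1200.0.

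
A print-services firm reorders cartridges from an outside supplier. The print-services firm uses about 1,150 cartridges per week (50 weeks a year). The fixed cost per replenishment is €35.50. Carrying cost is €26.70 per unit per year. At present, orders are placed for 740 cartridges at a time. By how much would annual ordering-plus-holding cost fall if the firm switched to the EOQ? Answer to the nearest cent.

Extra cost ≈ €2,197.01 per year

Annual demand D = 1,150 × 50 = 57,500.
EOQ = √(2DS/H) = √(2 × 57,500 × 35.5 / 26.7) ≈ 391.03.
Cost at Q* = (D/Q*)S + (Q*/2)H = √(2DSH) ≈ €10,440.44.
Cost at Q = 740: (57,500/740)×35.5 + (740/2)×26.7 = €2,758.45 + €9,879.00 = €12,637.45.
Excess = €12,637.45 − €10,440.44 = €2,197.01.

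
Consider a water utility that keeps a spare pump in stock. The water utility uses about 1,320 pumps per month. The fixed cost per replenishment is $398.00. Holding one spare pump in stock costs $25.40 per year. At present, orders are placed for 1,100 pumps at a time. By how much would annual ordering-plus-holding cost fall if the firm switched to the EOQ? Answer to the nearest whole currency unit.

Annual demand D = 1,320 × 12 = 15,840.
EOQ = √(2DS/H) = √(2 × 15,840 × 398 / 25.4) ≈ 704.56.
Cost at Q* = (D/Q*)S + (Q*/2)H = √(2DSH) ≈ $17,895.79.
Cost at Q = 1,100: (15,840/1,100)×398 + (1,100/2)×25.4 = $5,731.20 + $13,970.00 = $19,701.20.
Excess = $19,701.20 − $17,895.79 = $1,805.41.

Extra cost ≈ $1,805 per year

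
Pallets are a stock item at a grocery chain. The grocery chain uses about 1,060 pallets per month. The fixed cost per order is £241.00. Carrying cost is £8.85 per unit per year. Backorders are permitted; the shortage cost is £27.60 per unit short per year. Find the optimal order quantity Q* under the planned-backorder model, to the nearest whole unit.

Q* ≈ 957 pallets

Annual demand D = 1,060 × 12 = 12,720.
With planned backorders, Q* = √(2DS/H) · √((H+B)/B).
√(2DS/H) = √(2 × 12,720 × 241 / 8.85) = 832.330.
√((H+B)/B) = √((8.85+27.6)/27.6) = 1.1492.
Q* ≈ 956.510.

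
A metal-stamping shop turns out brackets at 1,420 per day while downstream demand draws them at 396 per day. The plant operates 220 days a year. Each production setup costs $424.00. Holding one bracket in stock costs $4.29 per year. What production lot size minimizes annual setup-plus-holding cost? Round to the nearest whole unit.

Annual demand D = 396 × 220 = 87,120.
Production build-up factor (1 − d/p) = 1 − 396/1,420 = 0.7211.
Q* = √(2DS / (H(1 − d/p))) = √(2 × 87,120 × 424 / (4.29 × 0.7211)).
= √(73,877,760 / 3.0936) ≈ 4886.776.

Q* ≈ 4,887 brackets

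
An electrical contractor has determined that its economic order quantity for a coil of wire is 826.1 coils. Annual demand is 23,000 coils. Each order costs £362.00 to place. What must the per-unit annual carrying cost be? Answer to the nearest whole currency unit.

The basic EOQ model gives Q* = √(2DS/H); rearrange for the unknown.
From Q* = √(2DS/H): H = 2DS / Q*² = 2 × 23,000 × 362 / 826.1² = 24.4006.

H ≈ £24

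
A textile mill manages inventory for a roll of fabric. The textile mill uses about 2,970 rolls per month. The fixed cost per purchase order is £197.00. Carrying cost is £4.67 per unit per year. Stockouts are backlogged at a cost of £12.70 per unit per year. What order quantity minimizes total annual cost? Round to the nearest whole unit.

Q* ≈ 2,028 rolls

Annual demand D = 2,970 × 12 = 35,640.
With planned backorders, Q* = √(2DS/H) · √((H+B)/B).
√(2DS/H) = √(2 × 35,640 × 197 / 4.67) = 1734.038.
√((H+B)/B) = √((4.67+12.7)/12.7) = 1.1695.
Q* ≈ 2027.947.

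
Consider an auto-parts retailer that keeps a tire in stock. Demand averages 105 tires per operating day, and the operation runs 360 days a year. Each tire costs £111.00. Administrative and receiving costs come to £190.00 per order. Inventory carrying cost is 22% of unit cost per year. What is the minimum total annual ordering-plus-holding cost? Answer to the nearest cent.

Annual demand D = 105 × 360 = 37,800.
Holding cost H = 0.22 × £111.00 = £24.4200 per unit per year.
The optimal lot size = √(2DS/H) = √(2 × 37,800 × 190 / 24.42) ≈ 766.95.
At the optimum the two cost components are equal, so total cost = 2·(Q*/2)H = Q*·H.
Minimum total = √(2DSH) = √(2 × 37,800 × 190 × 24.42) ≈ 18728.825.

TC* ≈ £18,728.82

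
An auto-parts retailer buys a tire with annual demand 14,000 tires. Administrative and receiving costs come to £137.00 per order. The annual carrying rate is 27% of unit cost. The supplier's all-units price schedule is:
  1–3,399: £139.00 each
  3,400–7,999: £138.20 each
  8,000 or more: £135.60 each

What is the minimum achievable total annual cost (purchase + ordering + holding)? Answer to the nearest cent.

TC* ≈ £1,957,998.54

Holding cost per unit per year at price C is H = 0.27·C.
For each price level, check whether its EOQ is feasible; otherwise the best quantity at that price is the breakpoint.
EOQ at £139.00 = 319.7 (feasible in tier 1): TC = 14,000×£139.00 + (14,000/319.7)×137 + (319.7/2)×0.27×£139.00 = £1,957,998.54.
EOQ at £138.20 = 320.6 < 3400, so use break Q=3400: TC = 14,000×£138.20 + (14,000/3400.0)×137 + (3400.0/2)×0.27×£138.20 = £1,998,797.92.
EOQ at £135.60 = 323.7 < 8000, so use break Q=8000: TC = 14,000×£135.60 + (14,000/8000.0)×137 + (8000.0/2)×0.27×£135.60 = £2,045,087.75.
Lowest total cost among the candidates is at Q = 319.7.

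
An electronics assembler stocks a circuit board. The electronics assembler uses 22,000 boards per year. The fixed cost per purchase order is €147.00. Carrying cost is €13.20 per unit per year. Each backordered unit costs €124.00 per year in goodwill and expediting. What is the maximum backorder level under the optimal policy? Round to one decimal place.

With planned backorders, Q* = √(2DS/H) · √((H+B)/B).
√(2DS/H) = √(2 × 22,000 × 147 / 13.2) = 700.000.
√((H+B)/B) = √((13.2+124)/124) = 1.0519.
Q* ≈ 736.316.
S* = Q* · H/(H+B) = 736.316 × 13.2/137.2 ≈ 70.841.

S* ≈ 70.8 boards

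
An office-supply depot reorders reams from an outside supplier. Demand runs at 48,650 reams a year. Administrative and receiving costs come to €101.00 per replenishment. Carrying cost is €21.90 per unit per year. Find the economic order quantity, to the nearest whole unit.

EOQ = √(2DS / H) = √(2 × 48,650 × 101 / 21.9).
= √(9,827,300 / 21.9) = √448,735.1598 ≈ 669.877.

Q* ≈ 670 reams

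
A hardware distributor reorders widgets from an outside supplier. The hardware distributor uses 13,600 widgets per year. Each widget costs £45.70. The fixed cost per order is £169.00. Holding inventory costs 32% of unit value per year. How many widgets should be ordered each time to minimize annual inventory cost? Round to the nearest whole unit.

Holding cost H = 0.32 × £45.70 = £14.6240 per unit per year.
EOQ = √(2DS / H) = √(2 × 13,600 × 169 / 14.624).
= √(4,596,800 / 14.624) = √314,332.6039 ≈ 560.654.

Q* ≈ 561 widgets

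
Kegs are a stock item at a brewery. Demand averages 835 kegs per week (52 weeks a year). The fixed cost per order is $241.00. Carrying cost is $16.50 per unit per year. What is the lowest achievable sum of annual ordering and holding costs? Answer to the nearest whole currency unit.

Annual demand D = 835 × 52 = 43,420.
The optimal lot size = √(2DS/H) = √(2 × 43,420 × 241 / 16.5) ≈ 1126.23.
At the optimum the two cost components are equal, so total cost = 2·(Q*/2)H = Q*·H.
Minimum total = √(2DSH) = √(2 × 43,420 × 241 × 16.5) ≈ 18582.768.

TC* ≈ $18,583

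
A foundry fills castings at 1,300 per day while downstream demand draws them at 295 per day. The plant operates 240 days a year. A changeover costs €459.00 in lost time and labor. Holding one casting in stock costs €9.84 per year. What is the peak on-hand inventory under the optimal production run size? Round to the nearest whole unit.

I_max ≈ 2,260 castings

Annual demand D = 295 × 240 = 70,800.
Production build-up factor (1 − d/p) = 1 − 295/1,300 = 0.7731.
Q* = √(2DS / (H(1 − d/p))) = √(2 × 70,800 × 459 / (9.84 × 0.7731)).
= √(64,994,400 / 7.6071) ≈ 2923.002.
Maximum inventory = Q*(1 − d/p) = 2923.002 × 0.7731 ≈ 2259.705.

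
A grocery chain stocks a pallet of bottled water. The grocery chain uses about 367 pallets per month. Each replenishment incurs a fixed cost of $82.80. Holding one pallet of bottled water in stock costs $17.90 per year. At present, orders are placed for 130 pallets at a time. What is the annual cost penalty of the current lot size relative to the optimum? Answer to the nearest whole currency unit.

Annual demand D = 367 × 12 = 4,404.
EOQ = √(2DS/H) = √(2 × 4,404 × 82.8 / 17.9) ≈ 201.85.
Cost at Q* = (D/Q*)S + (Q*/2)H = √(2DSH) ≈ $3,613.10.
Cost at Q = 130: (4,404/130)×82.8 + (130/2)×17.9 = $2,805.01 + $1,163.50 = $3,968.51.
Excess = $3,968.51 − $3,613.10 = $355.41.

Extra cost ≈ $355 per year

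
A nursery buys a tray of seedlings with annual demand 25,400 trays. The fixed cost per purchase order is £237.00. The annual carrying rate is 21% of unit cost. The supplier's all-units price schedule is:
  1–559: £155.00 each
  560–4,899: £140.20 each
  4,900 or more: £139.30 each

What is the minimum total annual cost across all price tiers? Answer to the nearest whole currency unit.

Holding cost per unit per year at price C is H = 0.21·C.
Evaluate total cost at each tier's feasible EOQ or, if the EOQ is below the tier, at the tier's minimum quantity.
Tier 1 (£155.00): EOQ = 608.2 exceeds tier's upper bound 559, so this tier is dominated.
EOQ at £140.20 = 639.5 (feasible in tier 2): TC = 25,400×£140.20 + (25,400/639.5)×237 + (639.5/2)×0.21×£140.20 = £3,579,907.37.
EOQ at £139.30 = 641.5 < 4900, so use break Q=4900: TC = 25,400×£139.30 + (25,400/4900.0)×237 + (4900.0/2)×0.21×£139.30 = £3,611,118.38.
Lowest total cost among the candidates is at Q = 639.5.

TC* ≈ £3,579,907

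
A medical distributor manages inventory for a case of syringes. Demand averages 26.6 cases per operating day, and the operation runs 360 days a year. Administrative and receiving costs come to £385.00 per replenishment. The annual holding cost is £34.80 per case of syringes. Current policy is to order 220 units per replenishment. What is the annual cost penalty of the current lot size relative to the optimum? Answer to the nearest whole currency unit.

Annual demand D = 26.6 × 360 = 9,576.
EOQ = √(2DS/H) = √(2 × 9,576 × 385 / 34.8) ≈ 460.31.
Cost at Q* = (D/Q*)S + (Q*/2)H = √(2DSH) ≈ £16,018.69.
Cost at Q = 220: (9,576/220)×385 + (220/2)×34.8 = £16,758.00 + £3,828.00 = £20,586.00.
Excess = £20,586.00 − £16,018.69 = £4,567.31.

Extra cost ≈ £4,567 per year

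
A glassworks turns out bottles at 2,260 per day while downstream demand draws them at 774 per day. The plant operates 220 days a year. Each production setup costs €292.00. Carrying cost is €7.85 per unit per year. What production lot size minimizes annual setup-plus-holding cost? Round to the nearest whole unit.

Q* ≈ 4,389 bottles

Annual demand D = 774 × 220 = 170,280.
Production build-up factor (1 − d/p) = 1 − 774/2,260 = 0.6575.
Q* = √(2DS / (H(1 − d/p))) = √(2 × 170,280 × 292 / (7.85 × 0.6575)).
= √(99,443,520 / 5.1615) ≈ 4389.330.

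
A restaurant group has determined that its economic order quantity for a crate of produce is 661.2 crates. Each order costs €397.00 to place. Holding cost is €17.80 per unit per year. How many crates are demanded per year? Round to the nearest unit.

Squaring Q* = √(2DS/H) gives Q*² = 2DS/H.
From Q* = √(2DS/H): D = Q*²H / (2S) = 661.2² × 17.8 / (2 × 397) = 9800.883.

D ≈ 9,801 crates per year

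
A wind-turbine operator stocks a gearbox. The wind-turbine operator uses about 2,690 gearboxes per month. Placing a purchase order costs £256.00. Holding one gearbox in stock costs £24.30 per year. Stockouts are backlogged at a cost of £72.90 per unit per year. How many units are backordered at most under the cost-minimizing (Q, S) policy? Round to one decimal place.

S* ≈ 238.1 gearboxes

Annual demand D = 2,690 × 12 = 32,280.
With planned backorders, Q* = √(2DS/H) · √((H+B)/B).
√(2DS/H) = √(2 × 32,280 × 256 / 24.3) = 824.705.
√((H+B)/B) = √((24.3+72.9)/72.9) = 1.1547.
Q* ≈ 952.287.
S* = Q* · H/(H+B) = 952.287 × 24.3/97.2 ≈ 238.072.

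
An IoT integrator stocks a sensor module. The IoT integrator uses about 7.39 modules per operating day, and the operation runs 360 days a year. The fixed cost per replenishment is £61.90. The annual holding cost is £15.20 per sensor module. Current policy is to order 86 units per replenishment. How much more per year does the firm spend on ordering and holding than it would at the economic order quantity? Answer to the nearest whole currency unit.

Extra cost ≈ £331 per year

Annual demand D = 7.39 × 360 = 2,660.4.
EOQ = √(2DS/H) = √(2 × 2,660.4 × 61.9 / 15.2) ≈ 147.20.
Cost at Q* = (D/Q*)S + (Q*/2)H = √(2DSH) ≈ £2,237.46.
Cost at Q = 86: (2,660.4/86)×61.9 + (86/2)×15.2 = £1,914.87 + £653.60 = £2,568.47.
Excess = £2,568.47 − £2,237.46 = £331.01.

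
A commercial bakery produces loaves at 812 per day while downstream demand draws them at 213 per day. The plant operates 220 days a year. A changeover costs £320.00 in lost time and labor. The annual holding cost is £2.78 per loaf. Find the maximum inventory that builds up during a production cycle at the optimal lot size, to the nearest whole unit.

I_max ≈ 2,821 loaves

Annual demand D = 213 × 220 = 46,860.
Production build-up factor (1 − d/p) = 1 − 213/812 = 0.7377.
Q* = √(2DS / (H(1 − d/p))) = √(2 × 46,860 × 320 / (2.78 × 0.7377)).
= √(29,990,400 / 2.0508) ≈ 3824.136.
Maximum inventory = Q*(1 − d/p) = 3824.136 × 0.7377 ≈ 2821.007.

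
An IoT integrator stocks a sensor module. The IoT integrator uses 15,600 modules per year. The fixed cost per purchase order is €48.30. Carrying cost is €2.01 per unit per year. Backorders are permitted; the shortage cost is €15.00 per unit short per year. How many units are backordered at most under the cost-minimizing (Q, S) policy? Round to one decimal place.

With planned backorders, Q* = √(2DS/H) · √((H+B)/B).
√(2DS/H) = √(2 × 15,600 × 48.3 / 2.01) = 865.870.
√((H+B)/B) = √((2.01+15)/15) = 1.0649.
Q* ≈ 922.060.
S* = Q* · H/(H+B) = 922.060 × 2.01/17.01 ≈ 108.956.

S* ≈ 109.0 modules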